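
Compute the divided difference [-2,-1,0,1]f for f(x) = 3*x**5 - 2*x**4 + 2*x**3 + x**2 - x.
21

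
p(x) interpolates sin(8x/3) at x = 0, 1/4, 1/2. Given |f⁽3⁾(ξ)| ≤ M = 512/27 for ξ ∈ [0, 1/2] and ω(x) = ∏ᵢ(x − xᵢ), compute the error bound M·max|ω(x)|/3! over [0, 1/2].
8*sqrt(3)/729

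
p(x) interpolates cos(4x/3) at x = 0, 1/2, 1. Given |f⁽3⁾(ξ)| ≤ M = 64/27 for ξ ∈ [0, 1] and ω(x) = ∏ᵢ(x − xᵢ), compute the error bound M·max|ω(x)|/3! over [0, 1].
8*sqrt(3)/729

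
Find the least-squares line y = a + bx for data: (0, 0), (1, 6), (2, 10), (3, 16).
a = 1/5, b = 26/5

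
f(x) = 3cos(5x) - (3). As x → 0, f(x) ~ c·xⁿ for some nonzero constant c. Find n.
2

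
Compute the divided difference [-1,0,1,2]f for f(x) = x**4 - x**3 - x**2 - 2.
1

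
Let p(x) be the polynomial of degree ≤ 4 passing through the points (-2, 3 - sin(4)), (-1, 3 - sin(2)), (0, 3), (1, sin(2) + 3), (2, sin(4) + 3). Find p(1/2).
-sin(4)/16 + 5*sin(2)/8 + 3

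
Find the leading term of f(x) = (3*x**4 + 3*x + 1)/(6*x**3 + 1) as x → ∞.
x/2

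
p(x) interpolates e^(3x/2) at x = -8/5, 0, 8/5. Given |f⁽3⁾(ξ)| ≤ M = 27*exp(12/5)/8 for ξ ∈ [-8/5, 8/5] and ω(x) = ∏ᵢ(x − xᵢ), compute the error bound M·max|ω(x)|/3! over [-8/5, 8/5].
64*sqrt(3)*exp(12/5)/125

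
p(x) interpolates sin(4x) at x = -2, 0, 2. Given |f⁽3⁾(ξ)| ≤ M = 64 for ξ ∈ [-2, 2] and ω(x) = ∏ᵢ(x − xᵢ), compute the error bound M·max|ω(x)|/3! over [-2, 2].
512*sqrt(3)/27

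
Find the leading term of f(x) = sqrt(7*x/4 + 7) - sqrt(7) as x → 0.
sqrt(7)*x/8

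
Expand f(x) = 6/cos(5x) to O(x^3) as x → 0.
6 + 75*x**2 + O(x**3)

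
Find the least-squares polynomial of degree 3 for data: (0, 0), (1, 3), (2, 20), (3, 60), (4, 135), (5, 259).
-23/126 + (161/108)x + (37/126)x² + (211/108)x³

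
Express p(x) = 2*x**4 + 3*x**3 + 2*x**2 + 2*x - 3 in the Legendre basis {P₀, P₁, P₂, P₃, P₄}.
(-29/15)P₀ + (19/5)P₁ + (52/21)P₂ + (6/5)P₃ + (16/35)P₄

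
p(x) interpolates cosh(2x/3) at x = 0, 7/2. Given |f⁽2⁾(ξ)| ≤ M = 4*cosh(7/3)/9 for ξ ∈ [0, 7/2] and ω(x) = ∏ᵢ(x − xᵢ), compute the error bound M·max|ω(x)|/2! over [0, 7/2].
49*cosh(7/3)/72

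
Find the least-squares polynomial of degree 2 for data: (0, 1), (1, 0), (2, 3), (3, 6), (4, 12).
4/5 + (-6/5)x + x²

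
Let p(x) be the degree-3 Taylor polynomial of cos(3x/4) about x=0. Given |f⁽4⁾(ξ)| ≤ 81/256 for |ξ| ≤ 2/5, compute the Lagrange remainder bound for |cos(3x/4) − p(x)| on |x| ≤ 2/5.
27/80000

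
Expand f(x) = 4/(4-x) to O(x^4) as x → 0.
1 + x/4 + x**2/16 + x**3/64 + O(x**4)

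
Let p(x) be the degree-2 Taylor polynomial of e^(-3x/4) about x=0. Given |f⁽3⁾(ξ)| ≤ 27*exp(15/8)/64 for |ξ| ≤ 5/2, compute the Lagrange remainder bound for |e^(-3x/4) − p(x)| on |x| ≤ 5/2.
1125*exp(15/8)/1024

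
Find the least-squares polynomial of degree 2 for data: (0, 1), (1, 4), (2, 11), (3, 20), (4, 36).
6/5 + (3/5)x + (2)x²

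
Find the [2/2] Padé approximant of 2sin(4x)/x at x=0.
(8 - 224*x**2/15)/(4*x**2/5 + 1)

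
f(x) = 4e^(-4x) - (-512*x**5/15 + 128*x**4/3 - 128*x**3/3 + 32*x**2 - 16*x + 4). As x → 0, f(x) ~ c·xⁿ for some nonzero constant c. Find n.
6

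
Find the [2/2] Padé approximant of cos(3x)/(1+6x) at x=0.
(-129*x**2/28 + x/7 + 1)/(3*x**2/4 + 43*x/7 + 1)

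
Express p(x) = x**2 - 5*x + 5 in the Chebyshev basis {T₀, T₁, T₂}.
(11/2)T₀ + (-5)T₁ + (1/2)T₂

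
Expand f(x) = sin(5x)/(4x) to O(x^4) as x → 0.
5/4 - 125*x**2/24 + O(x**4)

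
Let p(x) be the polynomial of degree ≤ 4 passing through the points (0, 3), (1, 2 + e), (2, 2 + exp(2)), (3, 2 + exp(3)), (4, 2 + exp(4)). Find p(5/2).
-5*exp(4)/128 - 5*e/32 + 259/128 + 45*exp(2)/64 + 15*exp(3)/32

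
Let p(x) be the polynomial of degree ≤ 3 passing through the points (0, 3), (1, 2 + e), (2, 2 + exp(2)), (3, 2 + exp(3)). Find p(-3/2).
-35*exp(3)/16 - 189*e/16 + 137/16 + 135*exp(2)/16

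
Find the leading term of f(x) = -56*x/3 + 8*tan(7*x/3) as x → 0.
2744*x**3/81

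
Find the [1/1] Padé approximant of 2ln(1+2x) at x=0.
4*x/(x + 1)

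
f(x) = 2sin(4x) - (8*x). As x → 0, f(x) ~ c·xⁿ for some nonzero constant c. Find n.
3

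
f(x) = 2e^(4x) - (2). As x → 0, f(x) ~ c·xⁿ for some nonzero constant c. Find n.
1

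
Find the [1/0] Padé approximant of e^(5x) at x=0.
5*x + 1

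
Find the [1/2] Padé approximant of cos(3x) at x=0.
1/(9*x**2/2 + 1)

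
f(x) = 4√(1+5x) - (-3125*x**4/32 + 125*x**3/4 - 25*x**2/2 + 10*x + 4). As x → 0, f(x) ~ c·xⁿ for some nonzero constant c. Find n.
5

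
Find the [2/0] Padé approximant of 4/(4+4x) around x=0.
x**2 - x + 1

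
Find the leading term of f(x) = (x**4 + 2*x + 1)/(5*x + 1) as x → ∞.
x**3/5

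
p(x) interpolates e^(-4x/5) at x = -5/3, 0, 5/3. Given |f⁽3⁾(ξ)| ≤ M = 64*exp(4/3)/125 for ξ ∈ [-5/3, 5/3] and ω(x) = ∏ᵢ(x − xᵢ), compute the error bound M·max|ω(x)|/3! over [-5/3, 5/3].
64*sqrt(3)*exp(4/3)/729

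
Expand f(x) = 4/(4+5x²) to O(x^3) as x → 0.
1 - 5*x**2/4 + O(x**3)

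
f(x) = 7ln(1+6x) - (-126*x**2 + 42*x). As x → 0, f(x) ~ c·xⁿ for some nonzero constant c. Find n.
3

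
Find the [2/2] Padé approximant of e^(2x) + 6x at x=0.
(-19*x**2/15 + 38*x/5 + 1)/(-x**2/15 - 2*x/5 + 1)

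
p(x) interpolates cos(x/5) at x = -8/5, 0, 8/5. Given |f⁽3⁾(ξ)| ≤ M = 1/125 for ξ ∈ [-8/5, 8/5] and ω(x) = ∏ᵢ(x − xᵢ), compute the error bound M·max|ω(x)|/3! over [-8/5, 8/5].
512*sqrt(3)/421875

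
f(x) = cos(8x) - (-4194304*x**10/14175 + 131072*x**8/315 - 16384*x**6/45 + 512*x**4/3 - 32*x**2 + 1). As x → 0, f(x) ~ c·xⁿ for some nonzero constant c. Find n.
12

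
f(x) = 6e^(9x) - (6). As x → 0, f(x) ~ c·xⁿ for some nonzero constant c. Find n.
1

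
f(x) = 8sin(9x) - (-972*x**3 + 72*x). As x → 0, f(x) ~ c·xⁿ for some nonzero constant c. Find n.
5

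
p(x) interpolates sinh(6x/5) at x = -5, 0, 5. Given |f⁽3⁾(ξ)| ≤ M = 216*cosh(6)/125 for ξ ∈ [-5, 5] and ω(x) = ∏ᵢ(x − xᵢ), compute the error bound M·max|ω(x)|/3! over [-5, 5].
8*sqrt(3)*cosh(6)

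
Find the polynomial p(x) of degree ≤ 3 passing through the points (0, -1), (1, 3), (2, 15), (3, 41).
x**3 + x**2 + 2*x - 1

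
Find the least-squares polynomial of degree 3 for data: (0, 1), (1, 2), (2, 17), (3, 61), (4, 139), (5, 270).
20/21 + (-311/126)x + (32/21)x² + (35/18)x³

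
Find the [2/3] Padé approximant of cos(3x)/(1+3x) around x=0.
(1 - 15*x**2/4)/(9*x**3/4 + 3*x**2/4 + 3*x + 1)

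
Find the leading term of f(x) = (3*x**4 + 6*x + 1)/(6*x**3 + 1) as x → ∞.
x/2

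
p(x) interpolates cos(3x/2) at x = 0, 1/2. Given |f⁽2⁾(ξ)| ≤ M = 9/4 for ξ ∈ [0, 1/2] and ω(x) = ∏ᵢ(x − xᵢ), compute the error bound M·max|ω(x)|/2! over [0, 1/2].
9/128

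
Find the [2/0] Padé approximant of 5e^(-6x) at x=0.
90*x**2 - 30*x + 5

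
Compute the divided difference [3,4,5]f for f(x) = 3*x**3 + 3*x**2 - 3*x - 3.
39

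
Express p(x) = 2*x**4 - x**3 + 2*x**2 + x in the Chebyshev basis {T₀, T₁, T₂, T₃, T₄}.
(7/4)T₀ + (1/4)T₁ + (2)T₂ + (-1/4)T₃ + (1/4)T₄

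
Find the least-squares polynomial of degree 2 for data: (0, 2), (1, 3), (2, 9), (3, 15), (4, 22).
53/35 + (62/35)x + (6/7)x²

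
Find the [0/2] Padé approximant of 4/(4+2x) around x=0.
1/(x/2 + 1)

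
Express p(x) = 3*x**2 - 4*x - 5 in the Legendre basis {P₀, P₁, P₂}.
(-4)P₀ + (-4)P₁ + (2)P₂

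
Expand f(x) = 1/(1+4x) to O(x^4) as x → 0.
1 - 4*x + 16*x**2 - 64*x**3 + O(x**4)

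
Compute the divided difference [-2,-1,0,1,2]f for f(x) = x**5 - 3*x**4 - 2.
-3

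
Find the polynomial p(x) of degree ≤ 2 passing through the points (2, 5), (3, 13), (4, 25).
2*x**2 - 2*x + 1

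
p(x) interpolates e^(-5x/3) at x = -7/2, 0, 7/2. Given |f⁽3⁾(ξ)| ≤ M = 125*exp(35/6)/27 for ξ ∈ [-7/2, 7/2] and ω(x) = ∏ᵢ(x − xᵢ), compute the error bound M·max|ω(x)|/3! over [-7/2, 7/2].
42875*sqrt(3)*exp(35/6)/5832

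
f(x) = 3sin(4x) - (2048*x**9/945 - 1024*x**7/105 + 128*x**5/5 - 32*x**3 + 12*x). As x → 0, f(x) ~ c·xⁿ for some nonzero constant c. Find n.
11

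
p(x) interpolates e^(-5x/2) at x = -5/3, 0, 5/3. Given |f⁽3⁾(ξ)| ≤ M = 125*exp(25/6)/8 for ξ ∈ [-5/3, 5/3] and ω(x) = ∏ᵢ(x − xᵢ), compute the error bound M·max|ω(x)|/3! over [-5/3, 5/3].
15625*sqrt(3)*exp(25/6)/5832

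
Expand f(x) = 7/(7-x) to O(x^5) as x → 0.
1 + x/7 + x**2/49 + x**3/343 + x**4/2401 + O(x**5)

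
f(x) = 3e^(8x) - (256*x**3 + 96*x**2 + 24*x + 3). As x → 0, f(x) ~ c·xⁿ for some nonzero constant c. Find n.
4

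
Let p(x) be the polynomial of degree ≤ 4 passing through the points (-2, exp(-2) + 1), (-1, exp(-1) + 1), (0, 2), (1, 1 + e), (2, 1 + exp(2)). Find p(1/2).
(-20*e + 3 + (-5*exp(2) + 60*e + 218)*exp(2))*exp(-2)/128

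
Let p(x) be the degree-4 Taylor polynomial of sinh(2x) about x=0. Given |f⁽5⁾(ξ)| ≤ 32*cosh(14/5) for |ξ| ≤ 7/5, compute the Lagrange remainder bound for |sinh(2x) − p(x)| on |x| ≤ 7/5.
67228*cosh(14/5)/46875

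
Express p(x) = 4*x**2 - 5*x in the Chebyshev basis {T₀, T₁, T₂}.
(2)T₀ + (-5)T₁ + (2)T₂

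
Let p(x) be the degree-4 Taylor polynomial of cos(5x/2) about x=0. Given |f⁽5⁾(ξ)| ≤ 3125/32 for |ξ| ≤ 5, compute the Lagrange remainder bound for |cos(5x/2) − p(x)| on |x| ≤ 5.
1953125/768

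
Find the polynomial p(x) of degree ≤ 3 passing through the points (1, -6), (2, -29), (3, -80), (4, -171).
-2*x**3 - 2*x**2 - 3*x + 1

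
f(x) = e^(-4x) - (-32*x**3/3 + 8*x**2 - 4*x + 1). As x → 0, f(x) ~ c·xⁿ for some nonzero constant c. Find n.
4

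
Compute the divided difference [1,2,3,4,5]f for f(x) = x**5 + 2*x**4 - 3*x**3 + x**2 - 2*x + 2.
17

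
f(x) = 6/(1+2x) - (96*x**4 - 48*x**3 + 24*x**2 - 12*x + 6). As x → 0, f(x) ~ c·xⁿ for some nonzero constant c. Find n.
5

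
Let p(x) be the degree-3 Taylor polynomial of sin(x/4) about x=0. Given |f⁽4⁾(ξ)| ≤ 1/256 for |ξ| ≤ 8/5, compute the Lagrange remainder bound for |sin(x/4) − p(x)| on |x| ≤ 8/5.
2/1875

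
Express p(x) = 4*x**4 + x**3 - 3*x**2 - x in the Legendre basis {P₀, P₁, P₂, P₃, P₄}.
(-1/5)P₀ + (-2/5)P₁ + (2/7)P₂ + (2/5)P₃ + (32/35)P₄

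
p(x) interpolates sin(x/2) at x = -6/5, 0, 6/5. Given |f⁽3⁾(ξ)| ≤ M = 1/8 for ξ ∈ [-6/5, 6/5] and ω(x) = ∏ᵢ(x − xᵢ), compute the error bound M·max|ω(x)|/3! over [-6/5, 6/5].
sqrt(3)/125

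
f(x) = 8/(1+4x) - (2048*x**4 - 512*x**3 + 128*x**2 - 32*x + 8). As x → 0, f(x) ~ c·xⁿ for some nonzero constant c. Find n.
5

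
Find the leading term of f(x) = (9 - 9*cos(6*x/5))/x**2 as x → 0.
162/25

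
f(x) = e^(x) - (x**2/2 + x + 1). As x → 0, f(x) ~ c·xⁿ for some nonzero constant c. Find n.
3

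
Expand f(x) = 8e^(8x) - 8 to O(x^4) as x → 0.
64*x + 256*x**2 + 2048*x**3/3 + O(x**4)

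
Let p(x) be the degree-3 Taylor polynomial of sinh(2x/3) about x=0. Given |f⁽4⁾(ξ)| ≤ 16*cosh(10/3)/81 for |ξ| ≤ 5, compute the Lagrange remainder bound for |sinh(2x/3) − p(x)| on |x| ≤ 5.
1250*cosh(10/3)/243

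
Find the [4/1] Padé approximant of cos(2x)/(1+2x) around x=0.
(2*x**4/3 - 2*x**2 + 1)/(2*x + 1)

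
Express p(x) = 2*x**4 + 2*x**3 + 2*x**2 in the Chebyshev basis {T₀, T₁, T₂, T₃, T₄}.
(7/4)T₀ + (3/2)T₁ + (2)T₂ + (1/2)T₃ + (1/4)T₄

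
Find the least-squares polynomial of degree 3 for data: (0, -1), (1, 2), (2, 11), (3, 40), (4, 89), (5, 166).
-44/63 + (-463/378)x + (115/63)x² + (55/54)x³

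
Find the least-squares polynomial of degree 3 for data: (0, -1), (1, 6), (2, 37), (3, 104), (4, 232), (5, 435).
-7/6 + (829/252)x + (127/84)x² + (55/18)x³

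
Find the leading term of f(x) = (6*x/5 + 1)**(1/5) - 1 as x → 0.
6*x/25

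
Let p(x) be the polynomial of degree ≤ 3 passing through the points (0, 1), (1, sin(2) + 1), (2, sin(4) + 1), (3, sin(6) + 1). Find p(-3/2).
-189*sin(2)/16 + 135*sin(4)/16 - 35*sin(6)/16 + 1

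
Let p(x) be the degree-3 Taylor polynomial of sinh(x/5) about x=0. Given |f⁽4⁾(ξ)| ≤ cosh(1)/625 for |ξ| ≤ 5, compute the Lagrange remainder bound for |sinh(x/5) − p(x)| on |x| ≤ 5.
cosh(1)/24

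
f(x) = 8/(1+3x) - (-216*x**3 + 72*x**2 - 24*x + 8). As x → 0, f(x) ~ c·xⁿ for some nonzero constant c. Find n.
4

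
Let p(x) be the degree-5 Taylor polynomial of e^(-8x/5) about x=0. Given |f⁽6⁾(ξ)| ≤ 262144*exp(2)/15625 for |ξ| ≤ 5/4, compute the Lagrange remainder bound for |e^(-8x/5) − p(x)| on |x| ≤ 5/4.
4*exp(2)/45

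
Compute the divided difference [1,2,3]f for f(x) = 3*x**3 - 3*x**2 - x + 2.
15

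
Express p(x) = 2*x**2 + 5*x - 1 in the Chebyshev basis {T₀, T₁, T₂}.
(5)T₁ + T₂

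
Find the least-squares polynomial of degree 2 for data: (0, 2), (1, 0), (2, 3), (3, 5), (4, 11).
61/35 + (-139/70)x + (15/14)x²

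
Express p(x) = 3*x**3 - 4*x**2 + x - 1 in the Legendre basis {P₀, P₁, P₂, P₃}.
(-7/3)P₀ + (14/5)P₁ + (-8/3)P₂ + (6/5)P₃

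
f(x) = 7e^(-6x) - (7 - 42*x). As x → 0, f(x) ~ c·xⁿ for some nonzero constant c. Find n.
2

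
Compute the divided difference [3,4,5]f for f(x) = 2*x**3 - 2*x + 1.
24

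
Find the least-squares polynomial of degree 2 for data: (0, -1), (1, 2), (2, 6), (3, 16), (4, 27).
-6/7 + (5/7)x + (11/7)x²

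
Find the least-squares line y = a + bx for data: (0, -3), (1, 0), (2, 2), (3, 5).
a = -29/10, b = 13/5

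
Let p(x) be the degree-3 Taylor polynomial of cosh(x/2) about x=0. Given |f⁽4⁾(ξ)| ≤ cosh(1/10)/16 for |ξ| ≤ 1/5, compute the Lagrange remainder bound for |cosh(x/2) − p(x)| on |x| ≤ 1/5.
cosh(1/10)/240000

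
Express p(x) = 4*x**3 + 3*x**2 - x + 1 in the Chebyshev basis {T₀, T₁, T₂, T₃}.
(5/2)T₀ + (2)T₁ + (3/2)T₂ + T₃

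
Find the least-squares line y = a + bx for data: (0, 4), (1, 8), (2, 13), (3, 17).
a = 39/10, b = 22/5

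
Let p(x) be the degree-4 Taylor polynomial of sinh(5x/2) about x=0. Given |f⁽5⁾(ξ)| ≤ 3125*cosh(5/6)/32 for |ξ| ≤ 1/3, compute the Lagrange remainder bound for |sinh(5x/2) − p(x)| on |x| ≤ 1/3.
625*cosh(5/6)/186624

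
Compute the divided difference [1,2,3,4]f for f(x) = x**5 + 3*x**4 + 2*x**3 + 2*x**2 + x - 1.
97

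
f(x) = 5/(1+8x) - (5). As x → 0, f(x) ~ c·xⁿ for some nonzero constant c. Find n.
1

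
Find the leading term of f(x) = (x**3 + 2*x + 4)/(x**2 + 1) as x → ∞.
x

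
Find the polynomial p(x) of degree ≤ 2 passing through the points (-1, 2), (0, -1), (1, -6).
-x**2 - 4*x - 1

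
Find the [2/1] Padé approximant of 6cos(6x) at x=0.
6 - 108*x**2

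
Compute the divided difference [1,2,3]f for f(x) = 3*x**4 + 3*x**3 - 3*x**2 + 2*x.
90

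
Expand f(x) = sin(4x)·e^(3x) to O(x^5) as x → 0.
4*x + 12*x**2 + 22*x**3/3 - 14*x**4 + O(x**5)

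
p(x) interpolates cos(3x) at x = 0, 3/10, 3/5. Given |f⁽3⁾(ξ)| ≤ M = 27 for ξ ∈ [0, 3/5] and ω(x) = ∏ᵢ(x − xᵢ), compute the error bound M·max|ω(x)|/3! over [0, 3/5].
27*sqrt(3)/1000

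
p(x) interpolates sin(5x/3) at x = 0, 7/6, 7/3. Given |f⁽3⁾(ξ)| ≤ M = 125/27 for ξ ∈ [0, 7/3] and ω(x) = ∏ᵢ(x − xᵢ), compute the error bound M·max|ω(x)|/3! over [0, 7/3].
42875*sqrt(3)/157464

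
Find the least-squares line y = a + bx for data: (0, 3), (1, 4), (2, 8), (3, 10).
a = 5/2, b = 5/2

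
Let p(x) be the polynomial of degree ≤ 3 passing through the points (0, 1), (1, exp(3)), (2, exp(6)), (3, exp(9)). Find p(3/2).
-exp(9)/16 - 1/16 + 9*exp(3)/16 + 9*exp(6)/16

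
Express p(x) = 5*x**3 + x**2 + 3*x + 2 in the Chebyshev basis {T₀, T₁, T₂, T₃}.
(5/2)T₀ + (27/4)T₁ + (1/2)T₂ + (5/4)T₃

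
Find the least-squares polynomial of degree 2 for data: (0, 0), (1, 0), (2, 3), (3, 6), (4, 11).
-6/35 + (-2/35)x + (5/7)x²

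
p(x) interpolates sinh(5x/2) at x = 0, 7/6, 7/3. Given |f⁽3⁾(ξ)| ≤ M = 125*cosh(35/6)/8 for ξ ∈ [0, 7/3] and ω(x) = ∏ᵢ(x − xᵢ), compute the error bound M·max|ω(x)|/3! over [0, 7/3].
42875*sqrt(3)*cosh(35/6)/46656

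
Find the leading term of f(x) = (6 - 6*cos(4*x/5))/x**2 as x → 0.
48/25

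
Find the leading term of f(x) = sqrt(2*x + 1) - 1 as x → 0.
x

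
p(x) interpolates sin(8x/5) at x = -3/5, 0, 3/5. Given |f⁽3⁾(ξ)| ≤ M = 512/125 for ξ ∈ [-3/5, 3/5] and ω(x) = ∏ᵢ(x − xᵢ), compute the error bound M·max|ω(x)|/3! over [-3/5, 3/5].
512*sqrt(3)/15625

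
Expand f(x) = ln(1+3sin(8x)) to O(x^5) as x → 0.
24*x - 288*x**2 + 4352*x**3 - 76800*x**4 + O(x**5)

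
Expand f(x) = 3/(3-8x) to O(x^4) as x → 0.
1 + 8*x/3 + 64*x**2/9 + 512*x**3/27 + O(x**4)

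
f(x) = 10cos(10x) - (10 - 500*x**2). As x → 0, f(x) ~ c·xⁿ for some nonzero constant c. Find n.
4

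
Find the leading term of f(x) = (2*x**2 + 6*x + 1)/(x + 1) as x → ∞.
2*x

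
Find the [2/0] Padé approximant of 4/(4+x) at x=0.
x**2/16 - x/4 + 1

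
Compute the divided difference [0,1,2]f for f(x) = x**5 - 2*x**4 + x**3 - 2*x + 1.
4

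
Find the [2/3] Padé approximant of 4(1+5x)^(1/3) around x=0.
(350*x**2/9 + 80*x/3 + 4)/(-125*x**3/162 + 25*x**2/6 + 5*x + 1)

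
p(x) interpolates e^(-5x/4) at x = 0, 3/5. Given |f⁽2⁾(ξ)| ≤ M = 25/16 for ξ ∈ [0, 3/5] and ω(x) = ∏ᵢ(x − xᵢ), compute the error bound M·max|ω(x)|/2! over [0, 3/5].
9/128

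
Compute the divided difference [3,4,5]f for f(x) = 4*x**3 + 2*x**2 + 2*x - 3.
50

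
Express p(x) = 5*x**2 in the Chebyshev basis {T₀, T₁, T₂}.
(5/2)T₀ + (5/2)T₂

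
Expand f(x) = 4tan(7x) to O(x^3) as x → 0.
28*x + O(x**3)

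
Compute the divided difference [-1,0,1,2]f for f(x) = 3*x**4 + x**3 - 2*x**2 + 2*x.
7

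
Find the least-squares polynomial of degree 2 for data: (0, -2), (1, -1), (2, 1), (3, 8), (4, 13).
-15/7 + (13/70)x + (13/14)x²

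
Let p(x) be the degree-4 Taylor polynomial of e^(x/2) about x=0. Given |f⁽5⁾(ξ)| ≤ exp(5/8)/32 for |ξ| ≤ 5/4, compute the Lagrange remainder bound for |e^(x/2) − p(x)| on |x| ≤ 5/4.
625*exp(5/8)/786432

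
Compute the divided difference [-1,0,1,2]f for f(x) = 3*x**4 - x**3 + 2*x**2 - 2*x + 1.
5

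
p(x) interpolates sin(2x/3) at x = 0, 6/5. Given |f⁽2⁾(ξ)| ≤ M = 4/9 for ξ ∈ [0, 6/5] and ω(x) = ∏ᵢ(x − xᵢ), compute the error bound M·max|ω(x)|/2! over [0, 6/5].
2/25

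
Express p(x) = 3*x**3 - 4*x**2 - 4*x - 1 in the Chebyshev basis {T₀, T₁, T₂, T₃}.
(-3)T₀ + (-7/4)T₁ + (-2)T₂ + (3/4)T₃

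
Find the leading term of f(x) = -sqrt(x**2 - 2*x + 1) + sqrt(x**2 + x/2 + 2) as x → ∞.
5/4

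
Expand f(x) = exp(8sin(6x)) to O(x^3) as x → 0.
1 + 48*x + 1152*x**2 + O(x**3)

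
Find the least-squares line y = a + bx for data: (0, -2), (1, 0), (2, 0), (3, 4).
a = -11/5, b = 9/5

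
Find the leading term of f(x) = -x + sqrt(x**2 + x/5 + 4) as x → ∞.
1/10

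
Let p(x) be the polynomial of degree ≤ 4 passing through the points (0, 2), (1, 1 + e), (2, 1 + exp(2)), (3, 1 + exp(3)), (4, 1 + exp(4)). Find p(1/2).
-35*exp(2)/64 - 5*exp(4)/128 + 163/128 + 35*e/32 + 7*exp(3)/32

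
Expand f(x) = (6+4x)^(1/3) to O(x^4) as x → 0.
6**(1/3) + 2*6**(1/3)*x/9 - 4*6**(1/3)*x**2/81 + 40*6**(1/3)*x**3/2187 + O(x**4)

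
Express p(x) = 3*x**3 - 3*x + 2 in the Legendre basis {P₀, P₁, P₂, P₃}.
(2)P₀ + (-6/5)P₁ + (6/5)P₃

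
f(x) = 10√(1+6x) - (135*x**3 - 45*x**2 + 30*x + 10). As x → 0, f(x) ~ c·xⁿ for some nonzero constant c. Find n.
4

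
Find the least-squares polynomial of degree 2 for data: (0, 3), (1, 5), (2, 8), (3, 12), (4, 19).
111/35 + (53/70)x + (11/14)x²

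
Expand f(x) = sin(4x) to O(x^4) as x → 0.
4*x - 32*x**3/3 + O(x**4)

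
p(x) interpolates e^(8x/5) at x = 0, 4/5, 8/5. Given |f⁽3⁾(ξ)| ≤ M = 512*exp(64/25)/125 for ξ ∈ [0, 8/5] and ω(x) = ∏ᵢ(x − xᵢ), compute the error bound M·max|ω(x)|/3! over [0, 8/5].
32768*sqrt(3)*exp(64/25)/421875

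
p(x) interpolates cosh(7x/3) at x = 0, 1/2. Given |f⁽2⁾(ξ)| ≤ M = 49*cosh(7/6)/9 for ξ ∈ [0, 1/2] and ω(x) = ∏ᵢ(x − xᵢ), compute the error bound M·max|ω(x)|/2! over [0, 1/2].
49*cosh(7/6)/288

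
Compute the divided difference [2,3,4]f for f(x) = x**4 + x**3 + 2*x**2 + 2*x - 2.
66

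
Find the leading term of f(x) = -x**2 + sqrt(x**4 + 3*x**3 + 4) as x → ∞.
3*x/2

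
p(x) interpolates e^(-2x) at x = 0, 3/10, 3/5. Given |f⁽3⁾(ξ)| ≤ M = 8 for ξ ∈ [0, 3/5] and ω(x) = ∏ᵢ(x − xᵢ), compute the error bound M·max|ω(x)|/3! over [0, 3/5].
sqrt(3)/125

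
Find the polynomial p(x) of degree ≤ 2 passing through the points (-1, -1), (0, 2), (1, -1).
2 - 3*x**2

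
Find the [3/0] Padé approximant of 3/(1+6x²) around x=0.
3 - 18*x**2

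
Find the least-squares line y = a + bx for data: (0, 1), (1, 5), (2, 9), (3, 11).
a = 7/5, b = 17/5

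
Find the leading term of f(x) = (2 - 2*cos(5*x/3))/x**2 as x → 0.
25/9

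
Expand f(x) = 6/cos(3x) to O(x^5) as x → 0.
6 + 27*x**2 + 405*x**4/4 + O(x**5)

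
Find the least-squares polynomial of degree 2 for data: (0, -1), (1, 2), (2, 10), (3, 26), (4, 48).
-29/35 + (-33/35)x + (23/7)x²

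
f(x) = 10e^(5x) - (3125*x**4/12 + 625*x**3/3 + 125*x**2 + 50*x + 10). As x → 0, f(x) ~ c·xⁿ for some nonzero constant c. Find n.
5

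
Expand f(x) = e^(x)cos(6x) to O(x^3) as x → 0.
1 + x - 35*x**2/2 + O(x**3)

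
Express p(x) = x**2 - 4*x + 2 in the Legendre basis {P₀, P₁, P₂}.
(7/3)P₀ + (-4)P₁ + (2/3)P₂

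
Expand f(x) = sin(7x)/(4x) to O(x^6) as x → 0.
7/4 - 343*x**2/24 + 16807*x**4/480 + O(x**6)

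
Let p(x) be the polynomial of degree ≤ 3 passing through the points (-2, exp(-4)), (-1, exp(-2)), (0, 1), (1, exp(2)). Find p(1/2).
(-5*exp(2) + 1 + 5*(3 + exp(2))*exp(4))*exp(-4)/16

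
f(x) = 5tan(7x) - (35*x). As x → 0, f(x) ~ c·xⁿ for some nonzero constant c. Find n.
3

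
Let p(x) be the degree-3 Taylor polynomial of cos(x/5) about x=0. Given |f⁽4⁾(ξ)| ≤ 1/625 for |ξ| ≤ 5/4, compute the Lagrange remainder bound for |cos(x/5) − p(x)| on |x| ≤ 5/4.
1/6144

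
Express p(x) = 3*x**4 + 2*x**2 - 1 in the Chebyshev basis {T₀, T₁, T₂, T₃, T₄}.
(9/8)T₀ + (5/2)T₂ + (3/8)T₄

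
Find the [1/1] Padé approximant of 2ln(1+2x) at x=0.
4*x/(x + 1)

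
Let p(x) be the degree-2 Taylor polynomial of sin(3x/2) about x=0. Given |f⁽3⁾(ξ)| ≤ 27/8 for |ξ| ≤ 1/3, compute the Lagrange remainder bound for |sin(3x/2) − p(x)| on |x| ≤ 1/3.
1/48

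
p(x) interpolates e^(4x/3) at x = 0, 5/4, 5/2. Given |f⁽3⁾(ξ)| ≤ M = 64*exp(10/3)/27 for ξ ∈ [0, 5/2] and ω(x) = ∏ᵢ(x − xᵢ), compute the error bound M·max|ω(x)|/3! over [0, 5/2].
125*sqrt(3)*exp(10/3)/729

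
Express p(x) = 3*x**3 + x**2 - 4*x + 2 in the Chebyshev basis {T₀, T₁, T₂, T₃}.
(5/2)T₀ + (-7/4)T₁ + (1/2)T₂ + (3/4)T₃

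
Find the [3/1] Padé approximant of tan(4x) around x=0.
64*x**3/3 + 4*x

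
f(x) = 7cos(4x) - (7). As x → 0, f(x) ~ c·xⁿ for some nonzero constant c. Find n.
2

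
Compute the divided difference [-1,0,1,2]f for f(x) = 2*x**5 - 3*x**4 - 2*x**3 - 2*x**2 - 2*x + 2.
2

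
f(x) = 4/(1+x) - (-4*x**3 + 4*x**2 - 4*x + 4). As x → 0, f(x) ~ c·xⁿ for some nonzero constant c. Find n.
4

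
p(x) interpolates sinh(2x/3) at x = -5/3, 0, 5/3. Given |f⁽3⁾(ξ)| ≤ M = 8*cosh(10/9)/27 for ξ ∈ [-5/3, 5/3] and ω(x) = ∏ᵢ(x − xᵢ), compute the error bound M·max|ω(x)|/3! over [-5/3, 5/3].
1000*sqrt(3)*cosh(10/9)/19683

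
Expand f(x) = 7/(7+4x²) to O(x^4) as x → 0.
1 - 4*x**2/7 + O(x**4)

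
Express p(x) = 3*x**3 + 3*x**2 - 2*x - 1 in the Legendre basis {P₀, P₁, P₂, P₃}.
(-1/5)P₁ + (2)P₂ + (6/5)P₃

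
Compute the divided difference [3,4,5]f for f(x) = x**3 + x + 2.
12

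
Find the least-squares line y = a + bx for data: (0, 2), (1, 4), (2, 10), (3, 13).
a = 7/5, b = 39/10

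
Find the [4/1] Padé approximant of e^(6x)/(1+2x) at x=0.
(378*x**4/55 + 72*x**3/11 + 342*x**2/55 + 168*x/55 + 1)/(1 - 52*x/55)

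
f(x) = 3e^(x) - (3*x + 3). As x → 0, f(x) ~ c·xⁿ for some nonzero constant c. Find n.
2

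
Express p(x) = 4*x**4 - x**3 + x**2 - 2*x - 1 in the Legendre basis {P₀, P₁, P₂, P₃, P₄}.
(2/15)P₀ + (-13/5)P₁ + (62/21)P₂ + (-2/5)P₃ + (32/35)P₄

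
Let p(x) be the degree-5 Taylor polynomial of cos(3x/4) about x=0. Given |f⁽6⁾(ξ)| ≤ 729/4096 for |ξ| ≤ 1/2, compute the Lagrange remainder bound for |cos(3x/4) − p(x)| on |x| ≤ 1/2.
81/20971520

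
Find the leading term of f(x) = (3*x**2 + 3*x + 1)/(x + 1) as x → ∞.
3*x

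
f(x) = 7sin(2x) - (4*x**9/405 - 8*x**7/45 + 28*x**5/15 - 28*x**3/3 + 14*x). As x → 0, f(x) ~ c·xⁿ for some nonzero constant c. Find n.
11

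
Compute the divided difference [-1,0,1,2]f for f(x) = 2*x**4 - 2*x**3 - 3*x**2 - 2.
2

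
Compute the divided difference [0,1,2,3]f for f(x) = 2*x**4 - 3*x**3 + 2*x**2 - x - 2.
9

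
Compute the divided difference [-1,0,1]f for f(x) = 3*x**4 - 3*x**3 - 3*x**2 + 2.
0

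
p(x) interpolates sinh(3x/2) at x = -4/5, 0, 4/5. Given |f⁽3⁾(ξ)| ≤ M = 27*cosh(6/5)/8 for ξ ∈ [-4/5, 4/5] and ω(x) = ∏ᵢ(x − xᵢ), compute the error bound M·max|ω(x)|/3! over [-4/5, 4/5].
8*sqrt(3)*cosh(6/5)/125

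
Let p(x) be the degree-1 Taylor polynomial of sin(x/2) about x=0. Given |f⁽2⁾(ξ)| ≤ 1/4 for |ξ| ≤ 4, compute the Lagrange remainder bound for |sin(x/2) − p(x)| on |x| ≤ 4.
2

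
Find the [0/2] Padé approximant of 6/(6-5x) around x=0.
1/(1 - 5*x/6)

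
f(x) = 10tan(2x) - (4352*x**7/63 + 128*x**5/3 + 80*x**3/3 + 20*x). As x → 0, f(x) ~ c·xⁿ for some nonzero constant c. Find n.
9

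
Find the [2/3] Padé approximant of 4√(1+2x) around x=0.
(7*x**2 + 56*x/5 + 4)/(-x**3/20 + 9*x**2/20 + 9*x/5 + 1)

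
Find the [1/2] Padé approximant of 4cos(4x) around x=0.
4/(8*x**2 + 1)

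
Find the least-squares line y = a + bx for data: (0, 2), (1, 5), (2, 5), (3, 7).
a = 5/2, b = 3/2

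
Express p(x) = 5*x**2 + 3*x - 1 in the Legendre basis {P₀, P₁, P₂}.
(2/3)P₀ + (3)P₁ + (10/3)P₂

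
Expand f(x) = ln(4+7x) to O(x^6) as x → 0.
log(4) + 7*x/4 - 49*x**2/32 + 343*x**3/192 - 2401*x**4/1024 + 16807*x**5/5120 + O(x**6)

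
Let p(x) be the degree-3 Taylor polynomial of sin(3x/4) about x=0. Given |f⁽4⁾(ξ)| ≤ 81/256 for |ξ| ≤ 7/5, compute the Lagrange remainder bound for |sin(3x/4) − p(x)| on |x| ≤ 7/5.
64827/1280000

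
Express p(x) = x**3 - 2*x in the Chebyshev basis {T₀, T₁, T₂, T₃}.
(-5/4)T₁ + (1/4)T₃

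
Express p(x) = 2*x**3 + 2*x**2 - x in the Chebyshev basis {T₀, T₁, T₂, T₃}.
T₀ + (1/2)T₁ + T₂ + (1/2)T₃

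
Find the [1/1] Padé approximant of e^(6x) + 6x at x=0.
(21*x/2 + 1)/(1 - 3*x/2)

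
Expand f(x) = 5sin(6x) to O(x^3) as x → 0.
30*x + O(x**3)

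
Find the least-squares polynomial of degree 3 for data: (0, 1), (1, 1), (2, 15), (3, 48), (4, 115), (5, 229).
2/3 + (13/126)x + (-13/21)x² + (35/18)x³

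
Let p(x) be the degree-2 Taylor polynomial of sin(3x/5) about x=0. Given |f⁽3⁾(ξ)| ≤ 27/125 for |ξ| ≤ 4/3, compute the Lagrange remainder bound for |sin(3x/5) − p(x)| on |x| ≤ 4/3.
32/375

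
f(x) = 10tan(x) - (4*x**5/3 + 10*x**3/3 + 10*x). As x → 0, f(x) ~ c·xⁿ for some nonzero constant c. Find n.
7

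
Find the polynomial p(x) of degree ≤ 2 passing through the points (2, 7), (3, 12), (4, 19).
x**2 + 3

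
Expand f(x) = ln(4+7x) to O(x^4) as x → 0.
log(4) + 7*x/4 - 49*x**2/32 + 343*x**3/192 + O(x**4)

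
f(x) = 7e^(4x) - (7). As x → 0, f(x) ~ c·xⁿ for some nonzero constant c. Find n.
1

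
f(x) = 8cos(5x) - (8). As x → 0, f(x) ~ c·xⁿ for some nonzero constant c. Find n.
2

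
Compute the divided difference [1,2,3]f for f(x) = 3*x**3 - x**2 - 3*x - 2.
17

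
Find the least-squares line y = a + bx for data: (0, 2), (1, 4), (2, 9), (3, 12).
a = 3/2, b = 7/2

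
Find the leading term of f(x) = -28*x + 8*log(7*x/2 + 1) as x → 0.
-49*x**2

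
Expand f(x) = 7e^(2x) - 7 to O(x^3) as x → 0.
14*x + 14*x**2 + O(x**3)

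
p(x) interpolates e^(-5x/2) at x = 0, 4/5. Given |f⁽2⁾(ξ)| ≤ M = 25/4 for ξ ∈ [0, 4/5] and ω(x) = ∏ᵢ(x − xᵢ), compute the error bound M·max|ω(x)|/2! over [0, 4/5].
1/2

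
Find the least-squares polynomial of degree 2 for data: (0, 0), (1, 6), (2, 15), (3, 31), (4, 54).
16/35 + (111/70)x + (41/14)x²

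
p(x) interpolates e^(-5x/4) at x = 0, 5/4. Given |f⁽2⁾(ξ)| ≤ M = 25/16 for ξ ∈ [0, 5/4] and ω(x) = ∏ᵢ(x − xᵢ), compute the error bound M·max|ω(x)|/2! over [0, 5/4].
625/2048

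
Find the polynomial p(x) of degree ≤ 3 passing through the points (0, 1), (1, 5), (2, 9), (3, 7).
-x**3 + 3*x**2 + 2*x + 1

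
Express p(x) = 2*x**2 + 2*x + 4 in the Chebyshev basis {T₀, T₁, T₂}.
(5)T₀ + (2)T₁ + T₂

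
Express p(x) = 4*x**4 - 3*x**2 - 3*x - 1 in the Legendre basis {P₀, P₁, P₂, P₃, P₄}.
(-6/5)P₀ + (-3)P₁ + (2/7)P₂ + (32/35)P₄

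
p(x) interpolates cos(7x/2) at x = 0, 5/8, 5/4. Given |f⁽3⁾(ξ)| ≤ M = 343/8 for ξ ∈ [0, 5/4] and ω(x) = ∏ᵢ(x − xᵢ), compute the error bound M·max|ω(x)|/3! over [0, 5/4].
42875*sqrt(3)/110592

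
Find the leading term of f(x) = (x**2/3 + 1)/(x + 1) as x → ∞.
x/3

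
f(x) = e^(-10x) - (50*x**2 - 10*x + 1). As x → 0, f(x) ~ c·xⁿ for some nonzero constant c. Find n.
3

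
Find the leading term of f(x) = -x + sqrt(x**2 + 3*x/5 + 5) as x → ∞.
3/10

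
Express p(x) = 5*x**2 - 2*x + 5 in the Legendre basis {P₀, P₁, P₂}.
(20/3)P₀ + (-2)P₁ + (10/3)P₂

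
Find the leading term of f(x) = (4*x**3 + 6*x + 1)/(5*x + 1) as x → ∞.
4*x**2/5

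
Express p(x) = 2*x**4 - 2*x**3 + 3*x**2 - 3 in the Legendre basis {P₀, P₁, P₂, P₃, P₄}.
(-8/5)P₀ + (-6/5)P₁ + (22/7)P₂ + (-4/5)P₃ + (16/35)P₄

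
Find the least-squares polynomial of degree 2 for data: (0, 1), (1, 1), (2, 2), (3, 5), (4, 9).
36/35 + (-6/7)x + (5/7)x²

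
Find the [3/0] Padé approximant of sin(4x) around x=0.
-32*x**3/3 + 4*x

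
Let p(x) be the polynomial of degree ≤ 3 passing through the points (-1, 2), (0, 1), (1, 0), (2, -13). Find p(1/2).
5/4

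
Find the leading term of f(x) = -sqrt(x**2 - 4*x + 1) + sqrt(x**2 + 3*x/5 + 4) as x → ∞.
23/10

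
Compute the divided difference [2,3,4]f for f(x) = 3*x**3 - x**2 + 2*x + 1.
26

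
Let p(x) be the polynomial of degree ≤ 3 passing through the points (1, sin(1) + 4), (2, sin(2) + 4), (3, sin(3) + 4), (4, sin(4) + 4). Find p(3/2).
sin(4)/16 - 5*sin(3)/16 + 5*sin(1)/16 + 15*sin(2)/16 + 4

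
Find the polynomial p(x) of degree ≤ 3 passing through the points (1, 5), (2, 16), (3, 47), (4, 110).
2*x**3 - 2*x**2 + 3*x + 2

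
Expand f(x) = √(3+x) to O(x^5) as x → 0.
sqrt(3) + sqrt(3)*x/6 - sqrt(3)*x**2/72 + sqrt(3)*x**3/432 - 5*sqrt(3)*x**4/10368 + O(x**5)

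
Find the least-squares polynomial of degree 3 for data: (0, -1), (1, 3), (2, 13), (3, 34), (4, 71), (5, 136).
-11/9 + (269/54)x + (-47/36)x² + (125/108)x³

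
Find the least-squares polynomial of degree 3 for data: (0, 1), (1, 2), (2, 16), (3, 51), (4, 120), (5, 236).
101/126 + (163/756)x + (-20/63)x² + (209/108)x³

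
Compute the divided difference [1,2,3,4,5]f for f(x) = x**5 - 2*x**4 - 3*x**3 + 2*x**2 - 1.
13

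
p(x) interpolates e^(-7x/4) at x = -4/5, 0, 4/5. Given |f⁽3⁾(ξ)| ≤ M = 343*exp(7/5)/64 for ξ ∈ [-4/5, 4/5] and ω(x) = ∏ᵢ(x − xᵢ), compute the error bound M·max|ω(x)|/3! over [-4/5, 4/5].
343*sqrt(3)*exp(7/5)/3375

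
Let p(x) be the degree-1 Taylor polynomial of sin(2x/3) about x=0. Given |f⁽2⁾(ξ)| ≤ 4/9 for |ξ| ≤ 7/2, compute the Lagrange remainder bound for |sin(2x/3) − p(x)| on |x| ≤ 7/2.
49/18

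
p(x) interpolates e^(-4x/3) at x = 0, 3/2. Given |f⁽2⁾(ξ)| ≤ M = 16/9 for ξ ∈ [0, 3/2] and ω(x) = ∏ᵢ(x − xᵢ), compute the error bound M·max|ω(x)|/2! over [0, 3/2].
1/2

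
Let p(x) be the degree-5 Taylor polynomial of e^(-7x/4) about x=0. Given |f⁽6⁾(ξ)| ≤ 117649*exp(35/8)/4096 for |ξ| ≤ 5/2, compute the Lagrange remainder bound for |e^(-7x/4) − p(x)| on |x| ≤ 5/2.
367653125*exp(35/8)/37748736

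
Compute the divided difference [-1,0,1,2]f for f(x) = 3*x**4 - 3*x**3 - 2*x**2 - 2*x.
3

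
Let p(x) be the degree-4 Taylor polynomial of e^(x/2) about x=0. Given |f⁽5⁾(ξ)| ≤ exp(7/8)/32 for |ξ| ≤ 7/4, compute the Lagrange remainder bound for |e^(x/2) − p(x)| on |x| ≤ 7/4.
16807*exp(7/8)/3932160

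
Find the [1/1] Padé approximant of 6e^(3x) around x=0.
(9*x + 6)/(1 - 3*x/2)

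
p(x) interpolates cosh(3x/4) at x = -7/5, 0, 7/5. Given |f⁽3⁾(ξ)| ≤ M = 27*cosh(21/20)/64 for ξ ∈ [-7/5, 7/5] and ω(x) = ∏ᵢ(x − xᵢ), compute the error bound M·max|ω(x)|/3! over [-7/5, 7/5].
343*sqrt(3)*cosh(21/20)/8000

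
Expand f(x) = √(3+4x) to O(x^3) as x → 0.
sqrt(3) + 2*sqrt(3)*x/3 - 2*sqrt(3)*x**2/9 + O(x**3)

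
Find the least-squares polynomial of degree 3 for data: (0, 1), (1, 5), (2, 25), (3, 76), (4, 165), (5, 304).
73/63 + (-841/378)x + (937/252)x² + (191/108)x³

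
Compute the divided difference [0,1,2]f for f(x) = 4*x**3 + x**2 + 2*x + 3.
13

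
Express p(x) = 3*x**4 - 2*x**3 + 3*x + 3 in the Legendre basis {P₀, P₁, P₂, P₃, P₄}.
(18/5)P₀ + (9/5)P₁ + (12/7)P₂ + (-4/5)P₃ + (24/35)P₄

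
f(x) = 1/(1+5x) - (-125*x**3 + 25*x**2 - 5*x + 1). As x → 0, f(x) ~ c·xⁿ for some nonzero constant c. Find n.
4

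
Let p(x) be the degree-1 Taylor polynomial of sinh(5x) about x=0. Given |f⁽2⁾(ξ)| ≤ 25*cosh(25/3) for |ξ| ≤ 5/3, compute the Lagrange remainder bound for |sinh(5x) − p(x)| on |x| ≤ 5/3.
625*cosh(25/3)/18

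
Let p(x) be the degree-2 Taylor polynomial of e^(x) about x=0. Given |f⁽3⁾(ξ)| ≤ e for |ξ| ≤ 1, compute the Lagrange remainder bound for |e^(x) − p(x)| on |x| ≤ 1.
e/6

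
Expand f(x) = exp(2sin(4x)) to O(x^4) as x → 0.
1 + 8*x + 32*x**2 + 64*x**3 + O(x**4)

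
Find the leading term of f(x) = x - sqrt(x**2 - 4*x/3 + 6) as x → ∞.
2/3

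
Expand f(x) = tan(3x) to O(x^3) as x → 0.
3*x + O(x**3)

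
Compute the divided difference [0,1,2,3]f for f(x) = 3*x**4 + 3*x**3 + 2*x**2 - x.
21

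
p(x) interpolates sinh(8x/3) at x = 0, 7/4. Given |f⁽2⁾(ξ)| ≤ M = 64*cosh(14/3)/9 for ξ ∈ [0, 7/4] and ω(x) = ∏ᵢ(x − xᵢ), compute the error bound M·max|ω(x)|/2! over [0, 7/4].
49*cosh(14/3)/18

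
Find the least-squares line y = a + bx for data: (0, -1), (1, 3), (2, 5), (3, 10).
a = -1, b = 7/2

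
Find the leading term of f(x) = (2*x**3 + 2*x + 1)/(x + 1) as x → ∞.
2*x**2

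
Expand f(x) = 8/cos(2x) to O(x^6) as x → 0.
8 + 16*x**2 + 80*x**4/3 + O(x**6)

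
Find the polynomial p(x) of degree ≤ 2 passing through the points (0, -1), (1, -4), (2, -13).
-3*x**2 - 1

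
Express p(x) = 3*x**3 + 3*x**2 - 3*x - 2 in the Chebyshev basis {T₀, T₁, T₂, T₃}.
(-1/2)T₀ + (-3/4)T₁ + (3/2)T₂ + (3/4)T₃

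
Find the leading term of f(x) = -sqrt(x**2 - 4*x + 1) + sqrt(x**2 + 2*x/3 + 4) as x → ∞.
7/3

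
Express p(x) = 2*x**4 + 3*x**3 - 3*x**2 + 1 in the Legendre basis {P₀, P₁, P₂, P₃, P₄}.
(2/5)P₀ + (9/5)P₁ + (-6/7)P₂ + (6/5)P₃ + (16/35)P₄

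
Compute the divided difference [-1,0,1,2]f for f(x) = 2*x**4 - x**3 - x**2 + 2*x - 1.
3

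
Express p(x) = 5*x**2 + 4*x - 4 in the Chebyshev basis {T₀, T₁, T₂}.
(-3/2)T₀ + (4)T₁ + (5/2)T₂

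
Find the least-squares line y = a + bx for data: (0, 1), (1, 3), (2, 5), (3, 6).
a = 6/5, b = 17/10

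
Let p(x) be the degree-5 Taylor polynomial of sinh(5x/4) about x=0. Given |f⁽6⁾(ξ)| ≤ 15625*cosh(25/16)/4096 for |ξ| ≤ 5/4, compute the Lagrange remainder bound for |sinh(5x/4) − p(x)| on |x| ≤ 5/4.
48828125*cosh(25/16)/2415919104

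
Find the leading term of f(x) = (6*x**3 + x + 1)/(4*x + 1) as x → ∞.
3*x**2/2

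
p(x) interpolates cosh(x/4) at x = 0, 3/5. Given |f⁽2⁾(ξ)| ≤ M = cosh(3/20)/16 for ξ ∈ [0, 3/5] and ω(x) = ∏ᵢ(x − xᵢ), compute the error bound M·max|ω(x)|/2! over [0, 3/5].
9*cosh(3/20)/3200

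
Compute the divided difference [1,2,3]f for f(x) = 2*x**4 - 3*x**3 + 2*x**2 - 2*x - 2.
34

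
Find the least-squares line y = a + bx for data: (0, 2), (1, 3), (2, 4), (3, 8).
a = 7/5, b = 19/10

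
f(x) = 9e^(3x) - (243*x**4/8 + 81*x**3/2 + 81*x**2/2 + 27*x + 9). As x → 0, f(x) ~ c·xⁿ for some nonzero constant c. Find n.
5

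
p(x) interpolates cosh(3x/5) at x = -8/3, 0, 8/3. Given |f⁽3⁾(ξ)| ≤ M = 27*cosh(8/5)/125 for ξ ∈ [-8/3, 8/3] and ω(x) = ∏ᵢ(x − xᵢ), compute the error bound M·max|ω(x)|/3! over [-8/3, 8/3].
512*sqrt(3)*cosh(8/5)/3375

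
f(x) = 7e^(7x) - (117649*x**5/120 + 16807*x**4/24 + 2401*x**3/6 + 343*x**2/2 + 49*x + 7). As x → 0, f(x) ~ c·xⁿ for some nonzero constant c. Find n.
6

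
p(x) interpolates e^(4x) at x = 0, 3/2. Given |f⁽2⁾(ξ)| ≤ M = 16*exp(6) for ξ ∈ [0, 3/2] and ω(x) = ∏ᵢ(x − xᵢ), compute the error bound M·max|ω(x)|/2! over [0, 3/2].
9*exp(6)/2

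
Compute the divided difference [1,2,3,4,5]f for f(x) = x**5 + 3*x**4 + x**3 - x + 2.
18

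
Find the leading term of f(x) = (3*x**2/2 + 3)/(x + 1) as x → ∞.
3*x/2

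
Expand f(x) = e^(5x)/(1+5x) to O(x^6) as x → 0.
1 + 25*x**2/2 - 125*x**3/3 + 1875*x**4/8 - 6875*x**5/6 + O(x**6)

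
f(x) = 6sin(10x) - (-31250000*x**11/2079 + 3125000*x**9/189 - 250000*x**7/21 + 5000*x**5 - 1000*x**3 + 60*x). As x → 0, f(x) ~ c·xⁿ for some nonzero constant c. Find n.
13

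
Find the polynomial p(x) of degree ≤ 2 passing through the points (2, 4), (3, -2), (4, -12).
-2*x**2 + 4*x + 4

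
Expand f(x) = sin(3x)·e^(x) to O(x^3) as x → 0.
3*x + 3*x**2 + O(x**3)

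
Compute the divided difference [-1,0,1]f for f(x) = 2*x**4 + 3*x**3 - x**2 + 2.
1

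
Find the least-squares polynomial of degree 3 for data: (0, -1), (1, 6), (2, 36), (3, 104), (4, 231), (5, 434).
-10/9 + (536/189)x + (104/63)x² + (82/27)x³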